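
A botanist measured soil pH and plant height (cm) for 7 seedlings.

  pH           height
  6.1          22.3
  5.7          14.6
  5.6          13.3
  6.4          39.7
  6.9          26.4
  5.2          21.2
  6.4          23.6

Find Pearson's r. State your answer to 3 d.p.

n = 7, Σx = 42.3, Σy = 161.1, Σx² = 257.63, Σy² = 4166.79, Σxy = 991.25
nΣxy − ΣxΣy = 6938.75 − 6814.53 = 124.22
nΣx² − (Σx)² = 1803.41 − 1789.29 = 14.12; nΣy² − (Σy)² = 29167.53 − 25953.21 = 3214.32
r = 124.22 / √(14.12 × 3214.32) = 124.22 / 213.0404 ≈ 0.583

0.583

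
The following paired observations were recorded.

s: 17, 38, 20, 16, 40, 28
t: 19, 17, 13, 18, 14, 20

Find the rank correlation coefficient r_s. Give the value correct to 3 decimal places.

-0.314

Rank s: 2, 5, 3, 1, 6, 4
Rank t: 5, 3, 1, 4, 2, 6
d = rank(s) − rank(t): -3, 2, 2, -3, 4, -2; Σd² = 46
ρ = 1 − 6Σd² / [n(n²−1)] = 1 − 6×46 / (6×35) = 1 − 276/210 ≈ -0.314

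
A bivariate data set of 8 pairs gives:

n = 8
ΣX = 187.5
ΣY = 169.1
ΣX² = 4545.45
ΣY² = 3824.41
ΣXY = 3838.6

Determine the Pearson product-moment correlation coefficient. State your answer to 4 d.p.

-0.6418

r = (nΣXY − ΣXΣY) / √[(nΣX² − (ΣX)²)(nΣY² − (ΣY)²)]
Numerator: 8×3838.6 − 187.5×169.1 = -997.45
Denominator: √[(36363.6 − 35156.25)(30595.28 − 28594.81)] = √[1207.35 × 2000.47] = 1554.1131
r = -997.45 / 1554.1131 ≈ -0.6418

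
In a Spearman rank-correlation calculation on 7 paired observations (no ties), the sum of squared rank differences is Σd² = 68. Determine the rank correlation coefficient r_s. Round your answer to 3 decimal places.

-0.214

ρ = 1 − 6Σd² / [n(n²−1)] = 1 − 6×68 / (7×48)
  = 1 − 408/336 = 1 − 1.2143 ≈ -0.214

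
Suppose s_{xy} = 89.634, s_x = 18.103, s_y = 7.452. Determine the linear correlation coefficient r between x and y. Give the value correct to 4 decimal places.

r = Cov(x,y) / (s_x · s_y) = 89.634 / (18.103 × 7.452)
  = 89.634 / 134.9036 ≈ 0.6644

0.6644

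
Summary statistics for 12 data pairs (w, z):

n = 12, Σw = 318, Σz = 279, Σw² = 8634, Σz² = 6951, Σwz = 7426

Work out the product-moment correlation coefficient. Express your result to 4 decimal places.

r = (nΣwz − ΣwΣz) / √[(nΣw² − (Σw)²)(nΣz² − (Σz)²)]
Numerator: 12×7426 − 318×279 = 390
Denominator: √[(103608 − 101124)(83412 − 77841)] = √[2484 × 5571] = 3719.9952
r = 390 / 3719.9952 ≈ 0.1048

0.1048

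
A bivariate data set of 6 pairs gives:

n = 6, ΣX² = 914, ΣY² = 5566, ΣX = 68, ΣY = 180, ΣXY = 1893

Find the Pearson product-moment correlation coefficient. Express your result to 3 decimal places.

-0.953

r = (nΣXY − ΣXΣY) / √[(nΣX² − (ΣX)²)(nΣY² − (ΣY)²)]
Numerator: 6×1893 − 68×180 = -882
Denominator: √[(5484 − 4624)(33396 − 32400)] = √[860 × 996] = 925.5053
r = -882 / 925.5053 ≈ -0.953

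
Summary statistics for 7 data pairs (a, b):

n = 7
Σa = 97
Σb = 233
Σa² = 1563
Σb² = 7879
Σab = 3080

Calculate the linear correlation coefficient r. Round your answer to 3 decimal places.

r = (nΣab − ΣaΣb) / √[(nΣa² − (Σa)²)(nΣb² − (Σb)²)]
Numerator: 7×3080 − 97×233 = -1041
Denominator: √[(10941 − 9409)(55153 − 54289)] = √[1532 × 864] = 1150.4990
r = -1041 / 1150.4990 ≈ -0.905

-0.905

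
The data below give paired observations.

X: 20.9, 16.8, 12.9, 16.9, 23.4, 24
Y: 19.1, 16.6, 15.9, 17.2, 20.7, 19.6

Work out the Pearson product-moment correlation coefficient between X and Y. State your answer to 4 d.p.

0.9593

n = 6, ΣX = 114.9, ΣY = 109.1, ΣX² = 2294.63, ΣY² = 2001.67, ΣXY = 2128.64
nΣXY − ΣXΣY = 12771.84 − 12535.59 = 236.25
nΣX² − (ΣX)² = 13767.78 − 13202.01 = 565.77; nΣY² − (ΣY)² = 12010.02 − 11902.81 = 107.21
r = 236.25 / √(565.77 × 107.21) = 236.25 / 246.2848 ≈ 0.9593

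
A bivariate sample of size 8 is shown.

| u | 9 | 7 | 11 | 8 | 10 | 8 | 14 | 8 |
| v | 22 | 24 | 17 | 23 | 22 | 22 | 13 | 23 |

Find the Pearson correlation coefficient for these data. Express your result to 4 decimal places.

-0.9582

n = 8, Σu = 75, Σv = 166, Σu² = 739, Σv² = 3544, Σuv = 1499
nΣuv − ΣuΣv = 11992 − 12450 = -458
nΣu² − (Σu)² = 5912 − 5625 = 287; nΣv² − (Σv)² = 28352 − 27556 = 796
r = -458 / √(287 × 796) = -458 / 477.9665 ≈ -0.9582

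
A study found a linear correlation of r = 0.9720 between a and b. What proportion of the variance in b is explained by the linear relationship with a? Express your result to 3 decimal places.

r² = (0.9720)² = 0.945

0.945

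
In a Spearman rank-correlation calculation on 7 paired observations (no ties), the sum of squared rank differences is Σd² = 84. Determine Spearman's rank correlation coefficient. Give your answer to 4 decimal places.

ρ = 1 − 6Σd² / [n(n²−1)] = 1 − 6×84 / (7×48)
  = 1 − 504/336 = 1 − 1.50000 ≈ -0.5000

-0.5000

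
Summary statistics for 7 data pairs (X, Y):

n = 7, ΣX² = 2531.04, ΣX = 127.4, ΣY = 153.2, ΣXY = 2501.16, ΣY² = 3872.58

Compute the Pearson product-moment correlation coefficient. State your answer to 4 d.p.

r = (nΣXY − ΣXΣY) / √[(nΣX² − (ΣX)²)(nΣY² − (ΣY)²)]
Numerator: 7×2501.16 − 127.4×153.2 = -2009.56
Denominator: √[(17717.28 − 16230.76)(27108.06 − 23470.24)] = √[1486.52 × 3637.82] = 2325.4445
r = -2009.56 / 2325.4445 ≈ -0.8642

-0.8642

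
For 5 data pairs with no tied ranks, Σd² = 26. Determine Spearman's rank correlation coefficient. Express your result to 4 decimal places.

-0.3000

ρ = 1 − 6Σd² / [n(n²−1)] = 1 − 6×26 / (5×24)
  = 1 − 156/120 = 1 − 1.30000 ≈ -0.3000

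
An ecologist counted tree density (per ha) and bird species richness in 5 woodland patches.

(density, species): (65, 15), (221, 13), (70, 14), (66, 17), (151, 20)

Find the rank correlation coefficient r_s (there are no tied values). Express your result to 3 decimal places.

Rank density: 1, 5, 3, 2, 4
Rank species: 3, 1, 2, 4, 5
d = rank(density) − rank(species): -2, 4, 1, -2, -1; Σd² = 26
ρ = 1 − 6Σd² / [n(n²−1)] = 1 − 6×26 / (5×24) = 1 − 156/120 ≈ -0.300

-0.300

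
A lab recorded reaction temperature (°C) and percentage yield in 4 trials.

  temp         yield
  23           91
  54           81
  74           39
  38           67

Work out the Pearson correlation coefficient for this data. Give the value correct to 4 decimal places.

-0.8343

n = 4, Σx = 189, Σy = 278, Σx² = 10365, Σy² = 20852, Σxy = 11899
nΣxy − ΣxΣy = 47596 − 52542 = -4946
nΣx² − (Σx)² = 41460 − 35721 = 5739; nΣy² − (Σy)² = 83408 − 77284 = 6124
r = -4946 / √(5739 × 6124) = -4946 / 5928.3755 ≈ -0.8343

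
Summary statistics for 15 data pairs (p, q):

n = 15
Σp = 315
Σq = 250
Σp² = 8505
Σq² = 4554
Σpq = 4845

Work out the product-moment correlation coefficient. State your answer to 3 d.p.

-0.473

r = (nΣpq − ΣpΣq) / √[(nΣp² − (Σp)²)(nΣq² − (Σq)²)]
Numerator: 15×4845 − 315×250 = -6075
Denominator: √[(127575 − 99225)(68310 − 62500)] = √[28350 × 5810] = 12834.0757
r = -6075 / 12834.0757 ≈ -0.473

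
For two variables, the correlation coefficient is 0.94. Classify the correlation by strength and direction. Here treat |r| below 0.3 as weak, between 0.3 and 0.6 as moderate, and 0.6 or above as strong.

r = 0.94 > 0 so the relationship is positive.
|r| = 0.94, which falls in the strong range.

strong positive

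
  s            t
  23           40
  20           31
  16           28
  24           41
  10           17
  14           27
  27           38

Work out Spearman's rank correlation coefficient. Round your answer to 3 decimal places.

Rank s: 5, 4, 3, 6, 1, 2, 7
Rank t: 6, 4, 3, 7, 1, 2, 5
d = rank(s) − rank(t): -1, 0, 0, -1, 0, 0, 2; Σd² = 6
ρ = 1 − 6Σd² / [n(n²−1)] = 1 − 6×6 / (7×48) = 1 − 36/336 ≈ 0.893

0.893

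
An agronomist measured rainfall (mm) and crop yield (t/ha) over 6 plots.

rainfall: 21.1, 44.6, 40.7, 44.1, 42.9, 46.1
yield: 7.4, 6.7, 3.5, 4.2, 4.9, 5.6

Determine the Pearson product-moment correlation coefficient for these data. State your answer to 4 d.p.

n = 6, Σx = 239.5, Σy = 32.3, Σx² = 10001.29, Σy² = 184.91, Σxy = 1251
nΣxy − ΣxΣy = 7506 − 7735.85 = -229.85
nΣx² − (Σx)² = 60007.74 − 57360.25 = 2647.49; nΣy² − (Σy)² = 1109.46 − 1043.29 = 66.17
r = -229.85 / √(2647.49 × 66.17) = -229.85 / 418.5504 ≈ -0.5492

-0.5492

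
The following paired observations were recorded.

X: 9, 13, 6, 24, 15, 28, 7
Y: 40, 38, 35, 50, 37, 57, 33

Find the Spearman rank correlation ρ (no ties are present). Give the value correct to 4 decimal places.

0.8214

Rank X: 3, 4, 1, 6, 5, 7, 2
Rank Y: 5, 4, 2, 6, 3, 7, 1
d = rank(X) − rank(Y): -2, 0, -1, 0, 2, 0, 1; Σd² = 10
ρ = 1 − 6Σd² / [n(n²−1)] = 1 − 6×10 / (7×48) = 1 − 60/336 ≈ 0.8214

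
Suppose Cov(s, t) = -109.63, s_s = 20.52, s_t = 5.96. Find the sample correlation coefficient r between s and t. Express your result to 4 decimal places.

-0.8964

r = Cov(s,t) / (s_s · s_t) = -109.63 / (20.52 × 5.96)
  = -109.63 / 122.2992 ≈ -0.8964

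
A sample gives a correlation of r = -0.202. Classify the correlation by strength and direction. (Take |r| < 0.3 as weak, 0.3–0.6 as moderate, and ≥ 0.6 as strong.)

r = -0.202 < 0 so the relationship is negative.
|r| = 0.202, which falls in the weak range.

weak negative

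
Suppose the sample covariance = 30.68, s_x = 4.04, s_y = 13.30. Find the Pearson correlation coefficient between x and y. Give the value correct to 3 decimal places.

r = Cov(x,y) / (s_x · s_y) = 30.68 / (4.04 × 13.30)
  = 30.68 / 53.7320 ≈ 0.571

0.571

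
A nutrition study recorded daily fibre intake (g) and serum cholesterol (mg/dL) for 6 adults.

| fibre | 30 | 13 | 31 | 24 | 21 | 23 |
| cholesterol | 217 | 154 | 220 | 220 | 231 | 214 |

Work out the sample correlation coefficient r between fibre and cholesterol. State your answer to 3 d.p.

0.726

n = 6, Σx = 142, Σy = 1256, Σx² = 3576, Σy² = 266762, Σxy = 30385
nΣxy − ΣxΣy = 182310 − 178352 = 3958
nΣx² − (Σx)² = 21456 − 20164 = 1292; nΣy² − (Σy)² = 1600572 − 1577536 = 23036
r = 3958 / √(1292 × 23036) = 3958 / 5455.5029 ≈ 0.726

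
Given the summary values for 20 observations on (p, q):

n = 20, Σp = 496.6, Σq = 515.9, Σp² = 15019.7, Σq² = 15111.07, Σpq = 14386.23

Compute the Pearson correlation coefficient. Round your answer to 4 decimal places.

r = (nΣpq − ΣpΣq) / √[(nΣp² − (Σp)²)(nΣq² − (Σq)²)]
Numerator: 20×14386.23 − 496.6×515.9 = 31528.66
Denominator: √[(300394 − 246611.56)(302221.4 − 266152.81)] = √[53782.44 × 36068.59] = 44043.8052
r = 31528.66 / 44043.8052 ≈ 0.7158

0.7158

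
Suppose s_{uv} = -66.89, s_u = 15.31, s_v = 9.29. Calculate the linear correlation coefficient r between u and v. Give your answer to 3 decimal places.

r = Cov(u,v) / (s_u · s_v) = -66.89 / (15.31 × 9.29)
  = -66.89 / 142.2299 ≈ -0.470

-0.470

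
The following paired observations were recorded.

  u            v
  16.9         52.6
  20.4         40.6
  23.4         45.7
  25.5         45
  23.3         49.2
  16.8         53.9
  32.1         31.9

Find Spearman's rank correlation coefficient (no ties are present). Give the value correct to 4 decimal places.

Rank u: 2, 3, 5, 6, 4, 1, 7
Rank v: 6, 2, 4, 3, 5, 7, 1
d = rank(u) − rank(v): -4, 1, 1, 3, -1, -6, 6; Σd² = 100
ρ = 1 − 6Σd² / [n(n²−1)] = 1 − 6×100 / (7×48) = 1 − 600/336 ≈ -0.7857

-0.7857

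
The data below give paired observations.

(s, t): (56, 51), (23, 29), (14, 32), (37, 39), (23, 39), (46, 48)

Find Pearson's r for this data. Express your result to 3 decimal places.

n = 6, Σs = 199, Σt = 238, Σs² = 7875, Σt² = 9812, Σst = 8519
nΣst − ΣsΣt = 51114 − 47362 = 3752
nΣs² − (Σs)² = 47250 − 39601 = 7649; nΣt² − (Σt)² = 58872 − 56644 = 2228
r = 3752 / √(7649 × 2228) = 3752 / 4128.1923 ≈ 0.909

0.909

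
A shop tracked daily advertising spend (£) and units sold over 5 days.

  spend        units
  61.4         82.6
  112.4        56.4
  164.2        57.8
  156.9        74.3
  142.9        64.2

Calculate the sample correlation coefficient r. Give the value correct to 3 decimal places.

-0.552

n = 5, Σx = 637.8, Σy = 335.3, Σx² = 88403.38, Σy² = 22986.69, Σxy = 41733.61
nΣxy − ΣxΣy = 208668.05 − 213854.34 = -5186.29
nΣx² − (Σx)² = 442016.9 − 406788.84 = 35228.06; nΣy² − (Σy)² = 114933.45 − 112426.09 = 2507.36
r = -5186.29 / √(35228.06 × 2507.36) = -5186.29 / 9398.3737 ≈ -0.552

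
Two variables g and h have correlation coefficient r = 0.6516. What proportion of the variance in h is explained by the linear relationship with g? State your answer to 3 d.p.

0.425

r² = (0.6516)² = 0.425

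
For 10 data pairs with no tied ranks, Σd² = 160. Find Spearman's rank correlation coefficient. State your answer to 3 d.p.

0.030

ρ = 1 − 6Σd² / [n(n²−1)] = 1 − 6×160 / (10×99)
  = 1 − 960/990 = 1 − 0.9697 ≈ 0.030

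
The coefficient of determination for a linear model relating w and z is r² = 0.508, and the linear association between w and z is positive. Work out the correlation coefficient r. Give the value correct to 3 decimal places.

|r| = √0.508 = 0.713
The association is positive, so r = 0.713.

0.713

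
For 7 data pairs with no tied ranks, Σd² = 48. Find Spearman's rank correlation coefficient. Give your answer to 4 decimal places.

0.1429

ρ = 1 − 6Σd² / [n(n²−1)] = 1 − 6×48 / (7×48)
  = 1 − 288/336 = 1 − 0.85714 ≈ 0.1429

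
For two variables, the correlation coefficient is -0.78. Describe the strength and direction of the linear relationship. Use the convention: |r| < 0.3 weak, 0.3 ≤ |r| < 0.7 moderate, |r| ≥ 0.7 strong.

r = -0.78 < 0 so the relationship is negative.
|r| = 0.78, which falls in the strong range.

strong negative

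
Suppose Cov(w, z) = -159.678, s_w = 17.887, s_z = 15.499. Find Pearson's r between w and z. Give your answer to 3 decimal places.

-0.576

r = Cov(w,z) / (s_w · s_z) = -159.678 / (17.887 × 15.499)
  = -159.678 / 277.2306 ≈ -0.576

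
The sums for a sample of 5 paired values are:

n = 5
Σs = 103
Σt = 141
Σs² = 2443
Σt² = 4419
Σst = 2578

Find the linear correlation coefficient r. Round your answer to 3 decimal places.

r = (nΣst − ΣsΣt) / √[(nΣs² − (Σs)²)(nΣt² − (Σt)²)]
Numerator: 5×2578 − 103×141 = -1633
Denominator: √[(12215 − 10609)(22095 − 19881)] = √[1606 × 2214] = 1885.6521
r = -1633 / 1885.6521 ≈ -0.866

-0.866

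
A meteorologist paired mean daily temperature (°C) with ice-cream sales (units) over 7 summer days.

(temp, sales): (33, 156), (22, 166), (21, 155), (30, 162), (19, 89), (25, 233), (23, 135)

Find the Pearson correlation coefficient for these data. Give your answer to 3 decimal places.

0.346

n = 7, Σx = 173, Σy = 1096, Σx² = 4429, Σy² = 182596, Σxy = 27536
nΣxy − ΣxΣy = 192752 − 189608 = 3144
nΣx² − (Σx)² = 31003 − 29929 = 1074; nΣy² − (Σy)² = 1278172 − 1201216 = 76956
r = 3144 / √(1074 × 76956) = 3144 / 9091.2455 ≈ 0.346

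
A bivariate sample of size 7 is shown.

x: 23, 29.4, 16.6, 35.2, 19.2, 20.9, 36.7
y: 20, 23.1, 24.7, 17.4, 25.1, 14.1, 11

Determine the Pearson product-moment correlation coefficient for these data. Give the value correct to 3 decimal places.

-0.613

n = 7, Σx = 181, Σy = 135.4, Σx² = 5060.3, Σy² = 2796.28, Σxy = 3341.95
nΣxy − ΣxΣy = 23393.65 − 24507.4 = -1113.75
nΣx² − (Σx)² = 35422.1 − 32761 = 2661.1; nΣy² − (Σy)² = 19573.96 − 18333.16 = 1240.8
r = -1113.75 / √(2661.1 × 1240.8) = -1113.75 / 1817.1111 ≈ -0.613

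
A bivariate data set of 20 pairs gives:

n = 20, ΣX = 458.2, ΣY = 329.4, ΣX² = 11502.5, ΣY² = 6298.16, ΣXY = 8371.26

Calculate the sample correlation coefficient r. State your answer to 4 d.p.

r = (nΣXY − ΣXΣY) / √[(nΣX² − (ΣX)²)(nΣY² − (ΣY)²)]
Numerator: 20×8371.26 − 458.2×329.4 = 16494.12
Denominator: √[(230050 − 209947.24)(125963.2 − 108504.36)] = √[20102.76 × 17458.84] = 18734.2166
r = 16494.12 / 18734.2166 ≈ 0.8804

0.8804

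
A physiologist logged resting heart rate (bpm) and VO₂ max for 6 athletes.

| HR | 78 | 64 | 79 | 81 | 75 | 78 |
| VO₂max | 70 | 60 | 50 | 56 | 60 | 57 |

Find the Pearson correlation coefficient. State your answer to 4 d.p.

-0.1847

n = 6, Σx = 455, Σy = 353, Σx² = 34691, Σy² = 20985, Σxy = 26732
nΣxy − ΣxΣy = 160392 − 160615 = -223
nΣx² − (Σx)² = 208146 − 207025 = 1121; nΣy² − (Σy)² = 125910 − 124609 = 1301
r = -223 / √(1121 × 1301) = -223 / 1207.6510 ≈ -0.1847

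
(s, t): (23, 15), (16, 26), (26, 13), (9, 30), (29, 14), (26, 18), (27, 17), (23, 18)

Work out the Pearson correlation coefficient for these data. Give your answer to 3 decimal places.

n = 8, Σs = 179, Σt = 151, Σs² = 4317, Σt² = 3103, Σst = 3116
nΣst − ΣsΣt = 24928 − 27029 = -2101
nΣs² − (Σs)² = 34536 − 32041 = 2495; nΣt² − (Σt)² = 24824 − 22801 = 2023
r = -2101 / √(2495 × 2023) = -2101 / 2246.6386 ≈ -0.935

-0.935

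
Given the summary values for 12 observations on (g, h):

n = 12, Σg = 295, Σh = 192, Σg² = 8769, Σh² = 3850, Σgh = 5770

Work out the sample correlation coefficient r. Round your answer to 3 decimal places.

r = (nΣgh − ΣgΣh) / √[(nΣg² − (Σg)²)(nΣh² − (Σh)²)]
Numerator: 12×5770 − 295×192 = 12600
Denominator: √[(105228 − 87025)(46200 − 36864)] = √[18203 × 9336] = 13036.2268
r = 12600 / 13036.2268 ≈ 0.967

0.967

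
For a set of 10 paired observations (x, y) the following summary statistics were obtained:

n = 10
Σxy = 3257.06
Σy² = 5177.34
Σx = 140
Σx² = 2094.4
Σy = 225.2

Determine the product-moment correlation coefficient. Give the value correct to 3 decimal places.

0.874

r = (nΣxy − ΣxΣy) / √[(nΣx² − (Σx)²)(nΣy² − (Σy)²)]
Numerator: 10×3257.06 − 140×225.2 = 1042.6
Denominator: √[(20944 − 19600)(51773.4 − 50715.04)] = √[1344 × 1058.36] = 1192.6591
r = 1042.6 / 1192.6591 ≈ 0.874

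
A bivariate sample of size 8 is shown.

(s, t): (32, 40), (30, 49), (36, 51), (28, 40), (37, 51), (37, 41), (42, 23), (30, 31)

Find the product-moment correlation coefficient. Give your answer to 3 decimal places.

n = 8, Σs = 272, Σt = 326, Σs² = 9406, Σt² = 13974, Σst = 11006
nΣst − ΣsΣt = 88048 − 88672 = -624
nΣs² − (Σs)² = 75248 − 73984 = 1264; nΣt² − (Σt)² = 111792 − 106276 = 5516
r = -624 / √(1264 × 5516) = -624 / 2640.4969 ≈ -0.236

-0.236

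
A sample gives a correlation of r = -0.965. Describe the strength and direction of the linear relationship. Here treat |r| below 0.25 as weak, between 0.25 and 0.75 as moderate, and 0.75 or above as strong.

r = -0.965 < 0 so the relationship is negative.
|r| = 0.965, which falls in the strong range.

strong negative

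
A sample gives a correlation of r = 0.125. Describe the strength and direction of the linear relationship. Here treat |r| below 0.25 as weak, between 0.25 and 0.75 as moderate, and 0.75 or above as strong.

r = 0.125 > 0 so the relationship is positive.
|r| = 0.125, which falls in the weak range.

weak positive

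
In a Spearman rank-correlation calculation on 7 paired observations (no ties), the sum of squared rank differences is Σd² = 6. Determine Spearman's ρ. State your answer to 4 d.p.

0.8929

ρ = 1 − 6Σd² / [n(n²−1)] = 1 − 6×6 / (7×48)
  = 1 − 36/336 = 1 − 0.10714 ≈ 0.8929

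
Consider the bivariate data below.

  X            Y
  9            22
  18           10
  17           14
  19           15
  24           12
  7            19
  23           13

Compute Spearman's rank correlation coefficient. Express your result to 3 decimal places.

Rank X: 2, 4, 3, 5, 7, 1, 6
Rank Y: 7, 1, 4, 5, 2, 6, 3
d = rank(X) − rank(Y): -5, 3, -1, 0, 5, -5, 3; Σd² = 94
ρ = 1 − 6Σd² / [n(n²−1)] = 1 − 6×94 / (7×48) = 1 − 564/336 ≈ -0.679

-0.679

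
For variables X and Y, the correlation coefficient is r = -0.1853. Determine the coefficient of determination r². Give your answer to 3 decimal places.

r² = (-0.1853)² = 0.034

0.034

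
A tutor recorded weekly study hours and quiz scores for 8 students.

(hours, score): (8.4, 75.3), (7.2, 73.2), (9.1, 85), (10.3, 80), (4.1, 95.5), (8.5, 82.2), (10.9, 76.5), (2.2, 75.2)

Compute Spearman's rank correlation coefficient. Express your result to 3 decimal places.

0.238

Rank hours: 4, 3, 6, 7, 2, 5, 8, 1
Rank score: 3, 1, 7, 5, 8, 6, 4, 2
d = rank(hours) − rank(score): 1, 2, -1, 2, -6, -1, 4, -1; Σd² = 64
ρ = 1 − 6Σd² / [n(n²−1)] = 1 − 6×64 / (8×63) = 1 − 384/504 ≈ 0.238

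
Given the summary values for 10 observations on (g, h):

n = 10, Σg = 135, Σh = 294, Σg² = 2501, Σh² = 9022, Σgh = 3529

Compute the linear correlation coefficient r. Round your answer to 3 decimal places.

r = (nΣgh − ΣgΣh) / √[(nΣg² − (Σg)²)(nΣh² − (Σh)²)]
Numerator: 10×3529 − 135×294 = -4400
Denominator: √[(25010 − 18225)(90220 − 86436)] = √[6785 × 3784] = 5066.9952
r = -4400 / 5066.9952 ≈ -0.868

-0.868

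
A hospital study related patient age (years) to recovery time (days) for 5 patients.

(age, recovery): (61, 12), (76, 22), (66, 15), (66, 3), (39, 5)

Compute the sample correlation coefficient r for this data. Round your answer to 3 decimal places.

0.651

n = 5, Σx = 308, Σy = 57, Σx² = 19730, Σy² = 887, Σxy = 3787
nΣxy − ΣxΣy = 18935 − 17556 = 1379
nΣx² − (Σx)² = 98650 − 94864 = 3786; nΣy² − (Σy)² = 4435 − 3249 = 1186
r = 1379 / √(3786 × 1186) = 1379 / 2119.0083 ≈ 0.651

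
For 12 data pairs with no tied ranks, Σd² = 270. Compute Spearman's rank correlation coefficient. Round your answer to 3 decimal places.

0.056

ρ = 1 − 6Σd² / [n(n²−1)] = 1 − 6×270 / (12×143)
  = 1 − 1620/1716 = 1 − 0.9441 ≈ 0.056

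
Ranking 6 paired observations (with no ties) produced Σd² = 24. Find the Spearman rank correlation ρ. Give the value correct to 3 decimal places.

0.314

ρ = 1 − 6Σd² / [n(n²−1)] = 1 − 6×24 / (6×35)
  = 1 − 144/210 = 1 − 0.6857 ≈ 0.314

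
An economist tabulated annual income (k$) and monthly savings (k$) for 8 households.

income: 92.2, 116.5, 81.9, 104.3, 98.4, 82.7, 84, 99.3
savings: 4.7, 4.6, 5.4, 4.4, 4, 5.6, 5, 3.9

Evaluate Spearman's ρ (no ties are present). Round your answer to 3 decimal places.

-0.762

Rank income: 4, 8, 1, 7, 5, 2, 3, 6
Rank savings: 5, 4, 7, 3, 2, 8, 6, 1
d = rank(income) − rank(savings): -1, 4, -6, 4, 3, -6, -3, 5; Σd² = 148
ρ = 1 − 6Σd² / [n(n²−1)] = 1 − 6×148 / (8×63) = 1 − 888/504 ≈ -0.762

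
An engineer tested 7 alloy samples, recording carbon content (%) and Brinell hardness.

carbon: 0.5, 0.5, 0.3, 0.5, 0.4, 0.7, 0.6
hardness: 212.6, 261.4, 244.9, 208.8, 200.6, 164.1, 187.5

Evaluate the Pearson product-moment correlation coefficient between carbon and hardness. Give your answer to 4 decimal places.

-0.6823

n = 7, Σx = 3.5, Σy = 1479.9, Σx² = 1.85, Σy² = 319427.59, Σxy = 722.48
nΣxy − ΣxΣy = 5057.36 − 5179.65 = -122.29
nΣx² − (Σx)² = 12.95 − 12.25 = 0.7; nΣy² − (Σy)² = 2235993.13 − 2190104.01 = 45889.12
r = -122.29 / √(0.7 × 45889.12) = -122.29 / 179.2272 ≈ -0.6823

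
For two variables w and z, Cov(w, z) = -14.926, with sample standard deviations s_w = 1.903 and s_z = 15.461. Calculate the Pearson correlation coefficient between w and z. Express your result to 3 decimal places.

-0.507

r = Cov(w,z) / (s_w · s_z) = -14.926 / (1.903 × 15.461)
  = -14.926 / 29.4223 ≈ -0.507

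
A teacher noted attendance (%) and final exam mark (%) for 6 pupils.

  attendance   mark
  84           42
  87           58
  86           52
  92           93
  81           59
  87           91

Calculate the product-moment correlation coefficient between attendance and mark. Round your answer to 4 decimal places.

n = 6, Σx = 517, Σy = 395, Σx² = 44615, Σy² = 28243, Σxy = 34298
nΣxy − ΣxΣy = 205788 − 204215 = 1573
nΣx² − (Σx)² = 267690 − 267289 = 401; nΣy² − (Σy)² = 169458 − 156025 = 13433
r = 1573 / √(401 × 13433) = 1573 / 2320.9121 ≈ 0.6778

0.6778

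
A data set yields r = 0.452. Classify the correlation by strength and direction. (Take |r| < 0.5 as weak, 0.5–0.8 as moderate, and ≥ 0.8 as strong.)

r = 0.452 > 0 so the relationship is positive.
|r| = 0.452, which falls in the weak range.

weak positive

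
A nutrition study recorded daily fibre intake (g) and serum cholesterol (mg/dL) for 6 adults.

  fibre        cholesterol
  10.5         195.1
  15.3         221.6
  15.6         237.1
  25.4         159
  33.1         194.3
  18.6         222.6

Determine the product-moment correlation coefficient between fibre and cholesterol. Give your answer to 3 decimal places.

n = 6, Σx = 118.5, Σy = 1229.7, Σx² = 2674.43, Σy² = 255971.23, Σxy = 23748.08
nΣxy − ΣxΣy = 142488.48 − 145719.45 = -3230.97
nΣx² − (Σx)² = 16046.58 − 14042.25 = 2004.33; nΣy² − (Σy)² = 1535827.38 − 1512162.09 = 23665.29
r = -3230.97 / √(2004.33 × 23665.29) = -3230.97 / 6887.1657 ≈ -0.469

-0.469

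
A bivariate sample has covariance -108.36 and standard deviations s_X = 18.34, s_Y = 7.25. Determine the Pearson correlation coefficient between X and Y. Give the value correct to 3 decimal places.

-0.815

r = Cov(X,Y) / (s_X · s_Y) = -108.36 / (18.34 × 7.25)
  = -108.36 / 132.9650 ≈ -0.815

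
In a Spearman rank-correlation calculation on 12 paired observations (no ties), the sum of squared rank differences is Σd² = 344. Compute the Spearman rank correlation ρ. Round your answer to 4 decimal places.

-0.2028

ρ = 1 − 6Σd² / [n(n²−1)] = 1 − 6×344 / (12×143)
  = 1 − 2064/1716 = 1 − 1.20280 ≈ -0.2028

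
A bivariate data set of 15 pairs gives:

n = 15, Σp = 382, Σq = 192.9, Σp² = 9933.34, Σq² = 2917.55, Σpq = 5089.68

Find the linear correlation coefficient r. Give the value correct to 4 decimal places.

r = (nΣpq − ΣpΣq) / √[(nΣp² − (Σp)²)(nΣq² − (Σq)²)]
Numerator: 15×5089.68 − 382×192.9 = 2657.4
Denominator: √[(149000.1 − 145924)(43763.25 − 37210.41)] = √[3076.1 × 6552.84] = 4489.6761
r = 2657.4 / 4489.6761 ≈ 0.5919

0.5919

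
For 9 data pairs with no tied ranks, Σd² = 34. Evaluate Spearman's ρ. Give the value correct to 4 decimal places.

ρ = 1 − 6Σd² / [n(n²−1)] = 1 − 6×34 / (9×80)
  = 1 − 204/720 = 1 − 0.28333 ≈ 0.7167

0.7167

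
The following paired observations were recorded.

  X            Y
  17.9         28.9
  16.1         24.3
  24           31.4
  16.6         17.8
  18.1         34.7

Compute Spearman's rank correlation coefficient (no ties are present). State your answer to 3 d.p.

Rank X: 3, 1, 5, 2, 4
Rank Y: 3, 2, 4, 1, 5
d = rank(X) − rank(Y): 0, -1, 1, 1, -1; Σd² = 4
ρ = 1 − 6Σd² / [n(n²−1)] = 1 − 6×4 / (5×24) = 1 − 24/120 ≈ 0.800

0.800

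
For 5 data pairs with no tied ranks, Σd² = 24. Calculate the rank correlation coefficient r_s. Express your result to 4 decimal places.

-0.2000

ρ = 1 − 6Σd² / [n(n²−1)] = 1 − 6×24 / (5×24)
  = 1 − 144/120 = 1 − 1.20000 ≈ -0.2000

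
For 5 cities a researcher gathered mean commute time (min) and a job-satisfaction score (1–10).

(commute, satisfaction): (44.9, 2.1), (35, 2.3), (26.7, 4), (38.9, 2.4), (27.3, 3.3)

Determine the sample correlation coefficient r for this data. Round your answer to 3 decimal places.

n = 5, Σx = 172.8, Σy = 14.1, Σx² = 6212.4, Σy² = 42.35, Σxy = 465.04
nΣxy − ΣxΣy = 2325.2 − 2436.48 = -111.28
nΣx² − (Σx)² = 31062 − 29859.84 = 1202.16; nΣy² − (Σy)² = 211.75 − 198.81 = 12.94
r = -111.28 / √(1202.16 × 12.94) = -111.28 / 124.7235 ≈ -0.892

-0.892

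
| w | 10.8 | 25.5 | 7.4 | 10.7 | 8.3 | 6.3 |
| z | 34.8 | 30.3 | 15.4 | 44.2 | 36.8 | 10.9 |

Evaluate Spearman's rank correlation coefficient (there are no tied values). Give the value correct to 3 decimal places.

Rank w: 5, 6, 2, 4, 3, 1
Rank z: 4, 3, 2, 6, 5, 1
d = rank(w) − rank(z): 1, 3, 0, -2, -2, 0; Σd² = 18
ρ = 1 − 6Σd² / [n(n²−1)] = 1 − 6×18 / (6×35) = 1 − 108/210 ≈ 0.486

0.486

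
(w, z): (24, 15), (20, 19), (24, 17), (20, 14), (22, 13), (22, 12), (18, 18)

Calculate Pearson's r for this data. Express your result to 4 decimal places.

n = 7, Σw = 150, Σz = 108, Σw² = 3244, Σz² = 1708, Σwz = 2302
nΣwz − ΣwΣz = 16114 − 16200 = -86
nΣw² − (Σw)² = 22708 − 22500 = 208; nΣz² − (Σz)² = 11956 − 11664 = 292
r = -86 / √(208 × 292) = -86 / 246.4467 ≈ -0.3490

-0.3490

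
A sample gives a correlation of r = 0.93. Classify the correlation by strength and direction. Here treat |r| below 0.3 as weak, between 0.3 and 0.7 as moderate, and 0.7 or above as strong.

r = 0.93 > 0 so the relationship is positive.
|r| = 0.93, which falls in the strong range.

strong positive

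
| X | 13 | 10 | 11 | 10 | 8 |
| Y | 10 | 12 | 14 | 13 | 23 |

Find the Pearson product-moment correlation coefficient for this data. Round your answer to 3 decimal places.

n = 5, ΣX = 52, ΣY = 72, ΣX² = 554, ΣY² = 1138, ΣXY = 718
nΣXY − ΣXΣY = 3590 − 3744 = -154
nΣX² − (ΣX)² = 2770 − 2704 = 66; nΣY² − (ΣY)² = 5690 − 5184 = 506
r = -154 / √(66 × 506) = -154 / 182.7457 ≈ -0.843

-0.843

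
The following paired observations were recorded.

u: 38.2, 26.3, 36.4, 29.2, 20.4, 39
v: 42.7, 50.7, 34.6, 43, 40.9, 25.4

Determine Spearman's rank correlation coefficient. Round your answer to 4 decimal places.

Rank u: 5, 2, 4, 3, 1, 6
Rank v: 4, 6, 2, 5, 3, 1
d = rank(u) − rank(v): 1, -4, 2, -2, -2, 5; Σd² = 54
ρ = 1 − 6Σd² / [n(n²−1)] = 1 − 6×54 / (6×35) = 1 − 324/210 ≈ -0.5429

-0.5429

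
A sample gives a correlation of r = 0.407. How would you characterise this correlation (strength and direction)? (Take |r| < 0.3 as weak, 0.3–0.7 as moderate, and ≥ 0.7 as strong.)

moderate positive

r = 0.407 > 0 so the relationship is positive.
|r| = 0.407, which falls in the moderate range.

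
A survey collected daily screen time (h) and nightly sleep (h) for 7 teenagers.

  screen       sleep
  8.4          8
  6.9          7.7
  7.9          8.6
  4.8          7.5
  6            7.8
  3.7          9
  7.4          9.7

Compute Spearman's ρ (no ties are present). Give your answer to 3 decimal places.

0.214

Rank screen: 7, 4, 6, 2, 3, 1, 5
Rank sleep: 4, 2, 5, 1, 3, 6, 7
d = rank(screen) − rank(sleep): 3, 2, 1, 1, 0, -5, -2; Σd² = 44
ρ = 1 − 6Σd² / [n(n²−1)] = 1 − 6×44 / (7×48) = 1 − 264/336 ≈ 0.214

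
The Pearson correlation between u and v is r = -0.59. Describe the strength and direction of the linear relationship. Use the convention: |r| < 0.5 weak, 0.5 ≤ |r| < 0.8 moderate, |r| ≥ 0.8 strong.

r = -0.59 < 0 so the relationship is negative.
|r| = 0.59, which falls in the moderate range.

moderate negative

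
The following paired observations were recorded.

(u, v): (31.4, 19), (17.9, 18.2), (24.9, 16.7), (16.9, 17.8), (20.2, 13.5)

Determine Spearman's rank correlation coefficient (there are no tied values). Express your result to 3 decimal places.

Rank u: 5, 2, 4, 1, 3
Rank v: 5, 4, 2, 3, 1
d = rank(u) − rank(v): 0, -2, 2, -2, 2; Σd² = 16
ρ = 1 − 6Σd² / [n(n²−1)] = 1 − 6×16 / (5×24) = 1 − 96/120 ≈ 0.200

0.200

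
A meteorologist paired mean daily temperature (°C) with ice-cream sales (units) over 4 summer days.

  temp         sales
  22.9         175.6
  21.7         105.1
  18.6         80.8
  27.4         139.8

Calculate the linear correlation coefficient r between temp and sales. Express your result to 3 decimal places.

n = 4, Σx = 90.6, Σy = 501.3, Σx² = 2092.02, Σy² = 67954.05, Σxy = 11635.31
nΣxy − ΣxΣy = 46541.24 − 45417.78 = 1123.46
nΣx² − (Σx)² = 8368.08 − 8208.36 = 159.72; nΣy² − (Σy)² = 271816.2 − 251301.69 = 20514.51
r = 1123.46 / √(159.72 × 20514.51) = 1123.46 / 1810.1319 ≈ 0.621

0.621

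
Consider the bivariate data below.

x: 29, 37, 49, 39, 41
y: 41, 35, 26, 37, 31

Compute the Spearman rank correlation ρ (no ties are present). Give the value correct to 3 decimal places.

-0.900

Rank x: 1, 2, 5, 3, 4
Rank y: 5, 3, 1, 4, 2
d = rank(x) − rank(y): -4, -1, 4, -1, 2; Σd² = 38
ρ = 1 − 6Σd² / [n(n²−1)] = 1 − 6×38 / (5×24) = 1 − 228/120 ≈ -0.900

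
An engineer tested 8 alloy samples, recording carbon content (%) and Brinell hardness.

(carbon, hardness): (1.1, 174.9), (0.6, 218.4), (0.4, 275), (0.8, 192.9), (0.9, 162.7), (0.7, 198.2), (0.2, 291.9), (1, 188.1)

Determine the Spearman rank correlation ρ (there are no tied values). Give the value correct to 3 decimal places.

Rank carbon: 8, 3, 2, 5, 6, 4, 1, 7
Rank hardness: 2, 6, 7, 4, 1, 5, 8, 3
d = rank(carbon) − rank(hardness): 6, -3, -5, 1, 5, -1, -7, 4; Σd² = 162
ρ = 1 − 6Σd² / [n(n²−1)] = 1 − 6×162 / (8×63) = 1 − 972/504 ≈ -0.929

-0.929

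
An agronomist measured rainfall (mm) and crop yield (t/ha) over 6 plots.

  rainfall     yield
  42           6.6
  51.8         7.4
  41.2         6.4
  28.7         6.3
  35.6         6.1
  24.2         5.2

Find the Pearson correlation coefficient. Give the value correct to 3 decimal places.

0.914

n = 6, Σx = 223.5, Σy = 38, Σx² = 8821.37, Σy² = 243.22, Σxy = 1448.01
nΣxy − ΣxΣy = 8688.06 − 8493 = 195.06
nΣx² − (Σx)² = 52928.22 − 49952.25 = 2975.97; nΣy² − (Σy)² = 1459.32 − 1444 = 15.32
r = 195.06 / √(2975.97 × 15.32) = 195.06 / 213.5225 ≈ 0.914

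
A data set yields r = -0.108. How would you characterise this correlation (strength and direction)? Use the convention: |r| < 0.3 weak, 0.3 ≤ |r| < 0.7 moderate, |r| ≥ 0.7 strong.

weak negative

r = -0.108 < 0 so the relationship is negative.
|r| = 0.108, which falls in the weak range.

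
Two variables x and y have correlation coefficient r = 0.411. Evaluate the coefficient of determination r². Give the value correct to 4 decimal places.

0.1689

r² = (0.411)² = 0.1689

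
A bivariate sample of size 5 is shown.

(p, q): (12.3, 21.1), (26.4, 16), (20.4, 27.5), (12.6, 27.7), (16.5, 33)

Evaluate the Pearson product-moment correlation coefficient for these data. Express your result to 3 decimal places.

n = 5, Σp = 88.2, Σq = 125.3, Σp² = 1695.42, Σq² = 3313.75, Σpq = 2136.45
nΣpq − ΣpΣq = 10682.25 − 11051.46 = -369.21
nΣp² − (Σp)² = 8477.1 − 7779.24 = 697.86; nΣq² − (Σq)² = 16568.75 − 15700.09 = 868.66
r = -369.21 / √(697.86 × 868.66) = -369.21 / 778.5904 ≈ -0.474

-0.474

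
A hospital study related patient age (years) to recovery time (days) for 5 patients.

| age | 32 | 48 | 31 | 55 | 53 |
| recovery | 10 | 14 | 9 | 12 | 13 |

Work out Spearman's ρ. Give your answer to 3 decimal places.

0.600

Rank age: 2, 3, 1, 5, 4
Rank recovery: 2, 5, 1, 3, 4
d = rank(age) − rank(recovery): 0, -2, 0, 2, 0; Σd² = 8
ρ = 1 − 6Σd² / [n(n²−1)] = 1 − 6×8 / (5×24) = 1 − 48/120 ≈ 0.600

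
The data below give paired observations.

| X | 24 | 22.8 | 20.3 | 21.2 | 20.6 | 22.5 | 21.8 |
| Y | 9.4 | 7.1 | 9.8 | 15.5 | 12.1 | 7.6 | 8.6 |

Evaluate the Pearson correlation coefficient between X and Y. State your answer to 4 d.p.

-0.4970

n = 7, ΣX = 153.2, ΣY = 70.1, ΣX² = 3363.22, ΣY² = 753.19, ΣXY = 1522.76
nΣXY − ΣXΣY = 10659.32 − 10739.32 = -80
nΣX² − (ΣX)² = 23542.54 − 23470.24 = 72.3; nΣY² − (ΣY)² = 5272.33 − 4914.01 = 358.32
r = -80 / √(72.3 × 358.32) = -80 / 160.9551 ≈ -0.4970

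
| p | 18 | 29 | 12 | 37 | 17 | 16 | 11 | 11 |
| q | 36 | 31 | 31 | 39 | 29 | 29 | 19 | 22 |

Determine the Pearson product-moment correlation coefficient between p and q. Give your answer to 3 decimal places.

n = 8, Σp = 151, Σq = 236, Σp² = 3465, Σq² = 7266, Σpq = 4770
nΣpq − ΣpΣq = 38160 − 35636 = 2524
nΣp² − (Σp)² = 27720 − 22801 = 4919; nΣq² − (Σq)² = 58128 − 55696 = 2432
r = 2524 / √(4919 × 2432) = 2524 / 3458.7582 ≈ 0.730

0.730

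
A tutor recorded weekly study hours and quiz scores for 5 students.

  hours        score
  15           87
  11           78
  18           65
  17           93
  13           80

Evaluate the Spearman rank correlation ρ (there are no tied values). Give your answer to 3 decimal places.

Rank hours: 3, 1, 5, 4, 2
Rank score: 4, 2, 1, 5, 3
d = rank(hours) − rank(score): -1, -1, 4, -1, -1; Σd² = 20
ρ = 1 − 6Σd² / [n(n²−1)] = 1 − 6×20 / (5×24) = 1 − 120/120 ≈ 0.000

0.000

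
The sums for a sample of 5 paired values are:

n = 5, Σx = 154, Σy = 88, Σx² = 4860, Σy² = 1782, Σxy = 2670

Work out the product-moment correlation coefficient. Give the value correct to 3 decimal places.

-0.245

r = (nΣxy − ΣxΣy) / √[(nΣx² − (Σx)²)(nΣy² − (Σy)²)]
Numerator: 5×2670 − 154×88 = -202
Denominator: √[(24300 − 23716)(8910 − 7744)] = √[584 × 1166] = 825.1933
r = -202 / 825.1933 ≈ -0.245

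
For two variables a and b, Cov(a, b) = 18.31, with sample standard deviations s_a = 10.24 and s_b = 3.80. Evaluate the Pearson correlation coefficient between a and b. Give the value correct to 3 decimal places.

r = Cov(a,b) / (s_a · s_b) = 18.31 / (10.24 × 3.80)
  = 18.31 / 38.9120 ≈ 0.471

0.471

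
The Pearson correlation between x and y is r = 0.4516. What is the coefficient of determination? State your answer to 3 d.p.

r² = (0.4516)² = 0.204

0.204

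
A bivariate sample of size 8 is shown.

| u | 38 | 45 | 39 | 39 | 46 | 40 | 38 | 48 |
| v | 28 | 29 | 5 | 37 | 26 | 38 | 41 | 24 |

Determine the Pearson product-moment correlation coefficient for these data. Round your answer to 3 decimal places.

n = 8, Σu = 333, Σv = 228, Σu² = 13975, Σv² = 7396, Σuv = 9433
nΣuv − ΣuΣv = 75464 − 75924 = -460
nΣu² − (Σu)² = 111800 − 110889 = 911; nΣv² − (Σv)² = 59168 − 51984 = 7184
r = -460 / √(911 × 7184) = -460 / 2558.2463 ≈ -0.180

-0.180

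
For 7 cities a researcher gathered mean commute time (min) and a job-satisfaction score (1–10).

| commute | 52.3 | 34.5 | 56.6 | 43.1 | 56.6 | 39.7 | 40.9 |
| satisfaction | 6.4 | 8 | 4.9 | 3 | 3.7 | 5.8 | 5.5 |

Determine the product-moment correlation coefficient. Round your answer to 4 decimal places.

-0.4823

n = 7, Σx = 323.7, Σy = 37.3, Σx² = 15439.17, Σy² = 215.55, Σxy = 1681.99
nΣxy − ΣxΣy = 11773.93 − 12074.01 = -300.08
nΣx² − (Σx)² = 108074.19 − 104781.69 = 3292.5; nΣy² − (Σy)² = 1508.85 − 1391.29 = 117.56
r = -300.08 / √(3292.5 × 117.56) = -300.08 / 622.1465 ≈ -0.4823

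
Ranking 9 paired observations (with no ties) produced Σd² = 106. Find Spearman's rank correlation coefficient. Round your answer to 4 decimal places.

ρ = 1 − 6Σd² / [n(n²−1)] = 1 − 6×106 / (9×80)
  = 1 − 636/720 = 1 − 0.88333 ≈ 0.1167

0.1167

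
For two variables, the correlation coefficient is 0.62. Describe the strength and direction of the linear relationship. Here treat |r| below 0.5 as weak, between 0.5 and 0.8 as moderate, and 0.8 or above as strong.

r = 0.62 > 0 so the relationship is positive.
|r| = 0.62, which falls in the moderate range.

moderate positive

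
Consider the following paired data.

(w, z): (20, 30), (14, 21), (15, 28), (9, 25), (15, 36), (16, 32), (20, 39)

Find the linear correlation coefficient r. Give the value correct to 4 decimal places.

n = 7, Σw = 109, Σz = 211, Σw² = 1783, Σz² = 6591, Σwz = 3371
nΣwz − ΣwΣz = 23597 − 22999 = 598
nΣw² − (Σw)² = 12481 − 11881 = 600; nΣz² − (Σz)² = 46137 − 44521 = 1616
r = 598 / √(600 × 1616) = 598 / 984.6827 ≈ 0.6073

0.6073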